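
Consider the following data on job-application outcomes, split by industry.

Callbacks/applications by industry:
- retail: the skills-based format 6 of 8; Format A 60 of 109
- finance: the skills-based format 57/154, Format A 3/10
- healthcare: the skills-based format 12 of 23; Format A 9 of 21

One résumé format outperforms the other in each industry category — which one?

the skills-based format

Retail: the skills-based format 6/8 = 75.0%, Format A 60/109 = 55.0% → the skills-based format
Finance: the skills-based format 57/154 = 37.0%, Format A 3/10 = 30.0% → the skills-based format
Healthcare: the skills-based format 12/23 = 52.2%, Format A 9/21 = 42.9% → the skills-based format
The skills-based format has the higher rate in all 3 groups.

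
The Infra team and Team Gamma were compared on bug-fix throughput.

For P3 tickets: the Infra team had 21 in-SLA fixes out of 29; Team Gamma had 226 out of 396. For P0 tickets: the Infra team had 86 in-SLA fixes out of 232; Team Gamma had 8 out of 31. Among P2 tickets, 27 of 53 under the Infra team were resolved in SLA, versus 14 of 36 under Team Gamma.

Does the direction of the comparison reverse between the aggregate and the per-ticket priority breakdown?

P3: the Infra team 21/29 = 72.4%, Team Gamma 226/396 = 57.1% → the Infra team
P0: the Infra team 86/232 = 37.1%, Team Gamma 8/31 = 25.8% → the Infra team
P2: the Infra team 27/53 = 50.9%, Team Gamma 14/36 = 38.9% → the Infra team
Overall: the Infra team 134/314 = 42.7%, Team Gamma 248/463 = 53.6% → Team Gamma
The Infra team wins each ticket group but Team Gamma wins overall — the comparison reverses. The Infra team's tickets skew toward P0, which has a lower base rate.

Yes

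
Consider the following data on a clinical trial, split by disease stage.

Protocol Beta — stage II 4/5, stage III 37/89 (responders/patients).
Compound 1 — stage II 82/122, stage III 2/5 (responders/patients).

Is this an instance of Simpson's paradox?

Stage II: Protocol Beta 4/5 = 80.0%, Compound 1 82/122 = 67.2% → Protocol Beta
Stage III: Protocol Beta 37/89 = 41.6%, Compound 1 2/5 = 40.0% → Protocol Beta
Overall: Protocol Beta 41/94 = 43.6%, Compound 1 84/127 = 66.1% → Compound 1
Protocol Beta wins each disease group but Compound 1 wins overall — the comparison reverses. Protocol Beta's patients skew toward stage III, which has a lower base rate.

Yes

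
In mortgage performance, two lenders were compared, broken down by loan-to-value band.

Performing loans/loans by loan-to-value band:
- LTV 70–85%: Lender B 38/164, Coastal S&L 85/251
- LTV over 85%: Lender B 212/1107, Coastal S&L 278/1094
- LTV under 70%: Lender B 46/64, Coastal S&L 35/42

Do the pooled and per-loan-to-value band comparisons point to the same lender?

LTV 70–85%: Lender B 38/164 = 23.2%, Coastal S&L 85/251 = 33.9% → Coastal S&L
LTV over 85%: Lender B 212/1107 = 19.2%, Coastal S&L 278/1094 = 25.4% → Coastal S&L
LTV under 70%: Lender B 46/64 = 71.9%, Coastal S&L 35/42 = 83.3% → Coastal S&L
Overall: Lender B 296/1335 = 22.2%, Coastal S&L 398/1387 = 28.7% → Coastal S&L
Coastal S&L wins overall and in every loan-to-value group — no reversal.

Yes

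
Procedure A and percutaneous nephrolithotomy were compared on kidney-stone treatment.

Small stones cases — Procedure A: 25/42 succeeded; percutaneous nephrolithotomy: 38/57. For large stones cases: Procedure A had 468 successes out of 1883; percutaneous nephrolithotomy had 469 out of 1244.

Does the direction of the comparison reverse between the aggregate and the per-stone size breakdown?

No

Small stones: Procedure A 25/42 = 59.5%, percutaneous nephrolithotomy 38/57 = 66.7% → percutaneous nephrolithotomy
Large stones: Procedure A 468/1883 = 24.9%, percutaneous nephrolithotomy 469/1244 = 37.7% → percutaneous nephrolithotomy
Overall: Procedure A 493/1925 = 25.6%, percutaneous nephrolithotomy 507/1301 = 39.0% → percutaneous nephrolithotomy
Percutaneous nephrolithotomy wins overall and in every stone group — no reversal.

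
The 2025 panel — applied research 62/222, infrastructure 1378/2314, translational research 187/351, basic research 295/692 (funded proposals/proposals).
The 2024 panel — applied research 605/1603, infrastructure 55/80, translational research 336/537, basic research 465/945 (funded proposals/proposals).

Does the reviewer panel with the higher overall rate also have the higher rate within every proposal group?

No

Applied research: the 2025 panel 62/222 = 27.9%, the 2024 panel 605/1603 = 37.7% → the 2024 panel
Infrastructure: the 2025 panel 1378/2314 = 59.6%, the 2024 panel 55/80 = 68.8% → the 2024 panel
Translational research: the 2025 panel 187/351 = 53.3%, the 2024 panel 336/537 = 62.6% → the 2024 panel
Basic research: the 2025 panel 295/692 = 42.6%, the 2024 panel 465/945 = 49.2% → the 2024 panel
Overall: the 2025 panel 1922/3579 = 53.7%, the 2024 panel 1461/3165 = 46.2% → the 2025 panel
The 2024 panel wins each proposal group but the 2025 panel wins overall — the comparison reverses. The 2024 panel's proposals skew toward applied research, which has a lower base rate.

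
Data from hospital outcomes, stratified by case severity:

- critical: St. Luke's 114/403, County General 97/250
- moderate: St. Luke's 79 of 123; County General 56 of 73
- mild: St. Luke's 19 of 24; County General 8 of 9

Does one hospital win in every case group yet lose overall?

No

Critical: St. Luke's 114/403 = 28.3%, County General 97/250 = 38.8% → County General
Moderate: St. Luke's 79/123 = 64.2%, County General 56/73 = 76.7% → County General
Mild: St. Luke's 19/24 = 79.2%, County General 8/9 = 88.9% → County General
Overall: St. Luke's 212/550 = 38.5%, County General 161/332 = 48.5% → County General
County General wins overall and in every case group — no reversal.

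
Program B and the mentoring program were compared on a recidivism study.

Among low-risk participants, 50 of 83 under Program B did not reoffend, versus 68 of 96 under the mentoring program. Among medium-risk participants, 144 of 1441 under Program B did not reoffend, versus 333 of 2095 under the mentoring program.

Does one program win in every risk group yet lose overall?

Low-risk: Program B 50/83 = 60.2%, the mentoring program 68/96 = 70.8% → the mentoring program
Medium-risk: Program B 144/1441 = 10.0%, the mentoring program 333/2095 = 15.9% → the mentoring program
Overall: Program B 194/1524 = 12.7%, the mentoring program 401/2191 = 18.3% → the mentoring program
The mentoring program wins overall and in every risk group — no reversal.

No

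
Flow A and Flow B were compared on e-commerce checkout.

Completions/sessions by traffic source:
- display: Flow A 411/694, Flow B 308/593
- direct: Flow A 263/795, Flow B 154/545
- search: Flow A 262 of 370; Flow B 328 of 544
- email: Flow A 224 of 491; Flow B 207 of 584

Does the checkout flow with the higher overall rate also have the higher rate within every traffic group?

Yes

Display: Flow A 411/694 = 59.2%, Flow B 308/593 = 51.9% → Flow A
Direct: Flow A 263/795 = 33.1%, Flow B 154/545 = 28.3% → Flow A
Search: Flow A 262/370 = 70.8%, Flow B 328/544 = 60.3% → Flow A
Email: Flow A 224/491 = 45.6%, Flow B 207/584 = 35.4% → Flow A
Overall: Flow A 1160/2350 = 49.4%, Flow B 997/2266 = 44.0% → Flow A
Flow A wins overall and in every traffic group — no reversal.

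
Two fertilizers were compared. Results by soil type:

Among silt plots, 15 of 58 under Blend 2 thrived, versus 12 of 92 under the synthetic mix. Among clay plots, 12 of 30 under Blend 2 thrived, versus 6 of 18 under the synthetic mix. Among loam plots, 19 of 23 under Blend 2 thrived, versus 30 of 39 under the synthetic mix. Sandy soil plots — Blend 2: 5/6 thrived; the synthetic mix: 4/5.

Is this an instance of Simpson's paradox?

Silt: Blend 2 15/58 = 25.9%, the synthetic mix 12/92 = 13.0% → Blend 2
Clay: Blend 2 12/30 = 40.0%, the synthetic mix 6/18 = 33.3% → Blend 2
Loam: Blend 2 19/23 = 82.6%, the synthetic mix 30/39 = 76.9% → Blend 2
Sandy soil: Blend 2 5/6 = 83.3%, the synthetic mix 4/5 = 80.0% → Blend 2
Overall: Blend 2 51/117 = 43.6%, the synthetic mix 52/154 = 33.8% → Blend 2
Blend 2 wins overall and in every soil group — no reversal.

No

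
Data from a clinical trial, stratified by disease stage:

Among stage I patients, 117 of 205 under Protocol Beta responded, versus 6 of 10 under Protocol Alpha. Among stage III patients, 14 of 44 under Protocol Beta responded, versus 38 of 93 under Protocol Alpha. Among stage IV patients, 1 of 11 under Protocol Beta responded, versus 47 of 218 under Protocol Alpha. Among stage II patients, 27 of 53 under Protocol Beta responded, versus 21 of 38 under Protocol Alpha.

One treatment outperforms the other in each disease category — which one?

Stage I: Protocol Beta 117/205 = 57.1%, Protocol Alpha 6/10 = 60.0% → Protocol Alpha
Stage III: Protocol Beta 14/44 = 31.8%, Protocol Alpha 38/93 = 40.9% → Protocol Alpha
Stage IV: Protocol Beta 1/11 = 9.1%, Protocol Alpha 47/218 = 21.6% → Protocol Alpha
Stage II: Protocol Beta 27/53 = 50.9%, Protocol Alpha 21/38 = 55.3% → Protocol Alpha
Protocol Alpha has the higher rate in all 4 groups.

Protocol Alpha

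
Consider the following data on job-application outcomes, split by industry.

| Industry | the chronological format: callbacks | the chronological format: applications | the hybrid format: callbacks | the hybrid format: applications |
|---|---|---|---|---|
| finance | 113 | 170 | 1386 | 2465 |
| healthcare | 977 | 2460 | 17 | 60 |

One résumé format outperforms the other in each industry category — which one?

Finance: the chronological format 113/170 = 66.5%, the hybrid format 1386/2465 = 56.2% → the chronological format
Healthcare: the chronological format 977/2460 = 39.7%, the hybrid format 17/60 = 28.3% → the chronological format
The chronological format has the higher rate in both groups.

the chronological format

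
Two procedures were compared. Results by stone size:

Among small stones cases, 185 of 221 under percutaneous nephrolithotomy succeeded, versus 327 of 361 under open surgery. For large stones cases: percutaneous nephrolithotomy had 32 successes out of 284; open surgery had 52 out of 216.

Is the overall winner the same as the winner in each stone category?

Small stones: percutaneous nephrolithotomy 185/221 = 83.7%, open surgery 327/361 = 90.6% → open surgery
Large stones: percutaneous nephrolithotomy 32/284 = 11.3%, open surgery 52/216 = 24.1% → open surgery
Overall: percutaneous nephrolithotomy 217/505 = 43.0%, open surgery 379/577 = 65.7% → open surgery
Open surgery wins overall and in every stone group — no reversal.

Yes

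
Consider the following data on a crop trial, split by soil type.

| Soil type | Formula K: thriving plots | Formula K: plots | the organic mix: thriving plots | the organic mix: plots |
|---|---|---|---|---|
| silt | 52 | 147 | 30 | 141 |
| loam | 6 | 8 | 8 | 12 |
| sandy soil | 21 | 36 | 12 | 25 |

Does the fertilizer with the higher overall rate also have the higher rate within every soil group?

Yes

Silt: Formula K 52/147 = 35.4%, the organic mix 30/141 = 21.3% → Formula K
Loam: Formula K 6/8 = 75.0%, the organic mix 8/12 = 66.7% → Formula K
Sandy soil: Formula K 21/36 = 58.3%, the organic mix 12/25 = 48.0% → Formula K
Overall: Formula K 79/191 = 41.4%, the organic mix 50/178 = 28.1% → Formula K
Formula K wins overall and in every soil group — no reversal.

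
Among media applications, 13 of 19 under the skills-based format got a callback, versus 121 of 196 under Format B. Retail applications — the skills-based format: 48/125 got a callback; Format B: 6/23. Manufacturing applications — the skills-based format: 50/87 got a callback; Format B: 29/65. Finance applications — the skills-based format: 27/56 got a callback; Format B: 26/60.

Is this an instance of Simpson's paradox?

Media: the skills-based format 13/19 = 68.4%, Format B 121/196 = 61.7% → the skills-based format
Retail: the skills-based format 48/125 = 38.4%, Format B 6/23 = 26.1% → the skills-based format
Manufacturing: the skills-based format 50/87 = 57.5%, Format B 29/65 = 44.6% → the skills-based format
Finance: the skills-based format 27/56 = 48.2%, Format B 26/60 = 43.3% → the skills-based format
Overall: the skills-based format 138/287 = 48.1%, Format B 182/344 = 52.9% → Format B
The skills-based format wins each industry group but Format B wins overall — the comparison reverses. The skills-based format's applications skew toward retail, which has a lower base rate.

Yes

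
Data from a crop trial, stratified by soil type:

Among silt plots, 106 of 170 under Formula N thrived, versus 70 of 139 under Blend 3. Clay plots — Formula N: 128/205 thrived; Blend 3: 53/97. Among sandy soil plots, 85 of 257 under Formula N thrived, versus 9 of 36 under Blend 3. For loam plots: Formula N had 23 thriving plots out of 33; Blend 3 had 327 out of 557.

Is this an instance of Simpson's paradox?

Silt: Formula N 106/170 = 62.4%, Blend 3 70/139 = 50.4% → Formula N
Clay: Formula N 128/205 = 62.4%, Blend 3 53/97 = 54.6% → Formula N
Sandy soil: Formula N 85/257 = 33.1%, Blend 3 9/36 = 25.0% → Formula N
Loam: Formula N 23/33 = 69.7%, Blend 3 327/557 = 58.7% → Formula N
Overall: Formula N 342/665 = 51.4%, Blend 3 459/829 = 55.4% → Blend 3
Formula N wins each soil group but Blend 3 wins overall — the comparison reverses. Formula N's plots skew toward sandy soil, which has a lower base rate.

Yes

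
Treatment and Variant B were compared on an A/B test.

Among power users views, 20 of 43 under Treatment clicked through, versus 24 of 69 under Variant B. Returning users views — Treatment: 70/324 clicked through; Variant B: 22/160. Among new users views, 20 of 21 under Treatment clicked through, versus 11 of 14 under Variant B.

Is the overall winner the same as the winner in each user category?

Power users: Treatment 20/43 = 46.5%, Variant B 24/69 = 34.8% → Treatment
Returning users: Treatment 70/324 = 21.6%, Variant B 22/160 = 13.8% → Treatment
New users: Treatment 20/21 = 95.2%, Variant B 11/14 = 78.6% → Treatment
Overall: Treatment 110/388 = 28.4%, Variant B 57/243 = 23.5% → Treatment
Treatment wins overall and in every user group — no reversal.

Yes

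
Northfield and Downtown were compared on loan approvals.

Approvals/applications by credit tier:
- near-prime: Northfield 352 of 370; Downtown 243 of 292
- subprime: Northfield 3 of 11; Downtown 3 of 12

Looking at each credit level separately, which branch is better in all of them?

Near-prime: Northfield 352/370 = 95.1%, Downtown 243/292 = 83.2% → Northfield
Subprime: Northfield 3/11 = 27.3%, Downtown 3/12 = 25.0% → Northfield
Northfield has the higher rate in both groups.

Northfield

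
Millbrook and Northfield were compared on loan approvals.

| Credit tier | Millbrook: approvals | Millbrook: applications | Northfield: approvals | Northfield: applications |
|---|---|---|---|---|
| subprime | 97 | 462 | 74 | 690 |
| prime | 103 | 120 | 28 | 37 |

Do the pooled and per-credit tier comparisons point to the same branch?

Subprime: Millbrook 97/462 = 21.0%, Northfield 74/690 = 10.7% → Millbrook
Prime: Millbrook 103/120 = 85.8%, Northfield 28/37 = 75.7% → Millbrook
Overall: Millbrook 200/582 = 34.4%, Northfield 102/727 = 14.0% → Millbrook
Millbrook wins overall and in every credit group — no reversal.

Yes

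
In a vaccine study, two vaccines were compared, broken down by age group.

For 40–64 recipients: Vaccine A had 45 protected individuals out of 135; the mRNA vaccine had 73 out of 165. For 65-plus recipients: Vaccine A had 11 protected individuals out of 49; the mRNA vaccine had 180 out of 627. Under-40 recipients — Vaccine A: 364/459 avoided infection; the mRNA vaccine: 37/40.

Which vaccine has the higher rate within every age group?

40–64: Vaccine A 45/135 = 33.3%, the mRNA vaccine 73/165 = 44.2% → the mRNA vaccine
65-plus: Vaccine A 11/49 = 22.4%, the mRNA vaccine 180/627 = 28.7% → the mRNA vaccine
Under-40: Vaccine A 364/459 = 79.3%, the mRNA vaccine 37/40 = 92.5% → the mRNA vaccine
The mRNA vaccine has the higher rate in all 3 groups.

the mRNA vaccine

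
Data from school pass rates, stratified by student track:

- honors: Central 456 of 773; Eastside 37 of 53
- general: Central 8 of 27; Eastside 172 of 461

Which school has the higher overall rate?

Honors: Central 456/773 = 59.0%, Eastside 37/53 = 69.8% → Eastside
General: Central 8/27 = 29.6%, Eastside 172/461 = 37.3% → Eastside
Overall: Central 464/800 = 58.0%, Eastside 209/514 = 40.7% → Central
(Eastside wins every student group but Central wins overall — Eastside's students skew toward the low-rate general group.)

Central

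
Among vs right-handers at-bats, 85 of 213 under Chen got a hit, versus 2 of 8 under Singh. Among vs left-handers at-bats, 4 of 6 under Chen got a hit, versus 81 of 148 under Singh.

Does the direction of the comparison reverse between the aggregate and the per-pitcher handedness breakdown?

Yes

Vs right-handers: Chen 85/213 = 39.9%, Singh 2/8 = 25.0% → Chen
Vs left-handers: Chen 4/6 = 66.7%, Singh 81/148 = 54.7% → Chen
Overall: Chen 89/219 = 40.6%, Singh 83/156 = 53.2% → Singh
Chen wins each pitcher group but Singh wins overall — the comparison reverses. Chen's at-bats skew toward vs right-handers, which has a lower base rate.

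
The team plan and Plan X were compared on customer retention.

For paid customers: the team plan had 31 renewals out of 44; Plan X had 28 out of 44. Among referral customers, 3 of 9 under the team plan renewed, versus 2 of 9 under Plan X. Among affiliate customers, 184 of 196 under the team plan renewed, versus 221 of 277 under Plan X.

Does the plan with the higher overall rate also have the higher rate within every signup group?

Yes

Paid: the team plan 31/44 = 70.5%, Plan X 28/44 = 63.6% → the team plan
Referral: the team plan 3/9 = 33.3%, Plan X 2/9 = 22.2% → the team plan
Affiliate: the team plan 184/196 = 93.9%, Plan X 221/277 = 79.8% → the team plan
Overall: the team plan 218/249 = 87.6%, Plan X 251/330 = 76.1% → the team plan
The team plan wins overall and in every signup group — no reversal.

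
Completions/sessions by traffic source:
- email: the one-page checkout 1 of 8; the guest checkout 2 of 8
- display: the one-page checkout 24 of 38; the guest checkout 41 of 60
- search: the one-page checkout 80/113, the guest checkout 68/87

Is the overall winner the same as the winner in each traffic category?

Yes

Email: the one-page checkout 1/8 = 12.5%, the guest checkout 2/8 = 25.0% → the guest checkout
Display: the one-page checkout 24/38 = 63.2%, the guest checkout 41/60 = 68.3% → the guest checkout
Search: the one-page checkout 80/113 = 70.8%, the guest checkout 68/87 = 78.2% → the guest checkout
Overall: the one-page checkout 105/159 = 66.0%, the guest checkout 111/155 = 71.6% → the guest checkout
The guest checkout wins overall and in every traffic group — no reversal.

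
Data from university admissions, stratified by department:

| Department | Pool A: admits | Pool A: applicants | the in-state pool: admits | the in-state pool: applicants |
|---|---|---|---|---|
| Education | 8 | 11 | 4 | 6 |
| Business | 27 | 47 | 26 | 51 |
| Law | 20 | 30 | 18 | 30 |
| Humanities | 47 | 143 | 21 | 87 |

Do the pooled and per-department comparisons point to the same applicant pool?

Yes

Education: Pool A 8/11 = 72.7%, the in-state pool 4/6 = 66.7% → Pool A
Business: Pool A 27/47 = 57.4%, the in-state pool 26/51 = 51.0% → Pool A
Law: Pool A 20/30 = 66.7%, the in-state pool 18/30 = 60.0% → Pool A
Humanities: Pool A 47/143 = 32.9%, the in-state pool 21/87 = 24.1% → Pool A
Overall: Pool A 102/231 = 44.2%, the in-state pool 69/174 = 39.7% → Pool A
Pool A wins overall and in every department group — no reversal.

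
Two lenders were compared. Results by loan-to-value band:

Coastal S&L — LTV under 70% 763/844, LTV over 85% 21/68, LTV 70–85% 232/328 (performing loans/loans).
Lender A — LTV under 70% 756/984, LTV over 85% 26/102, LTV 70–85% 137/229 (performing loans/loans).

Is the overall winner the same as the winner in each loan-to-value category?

LTV under 70%: Coastal S&L 763/844 = 90.4%, Lender A 756/984 = 76.8% → Coastal S&L
LTV over 85%: Coastal S&L 21/68 = 30.9%, Lender A 26/102 = 25.5% → Coastal S&L
LTV 70–85%: Coastal S&L 232/328 = 70.7%, Lender A 137/229 = 59.8% → Coastal S&L
Overall: Coastal S&L 1016/1240 = 81.9%, Lender A 919/1315 = 69.9% → Coastal S&L
Coastal S&L wins overall and in every loan-to-value group — no reversal.

Yes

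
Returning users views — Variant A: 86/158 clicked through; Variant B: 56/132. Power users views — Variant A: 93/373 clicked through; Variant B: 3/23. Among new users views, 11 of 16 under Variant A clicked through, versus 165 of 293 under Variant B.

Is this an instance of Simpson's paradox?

Yes

Returning users: Variant A 86/158 = 54.4%, Variant B 56/132 = 42.4% → Variant A
Power users: Variant A 93/373 = 24.9%, Variant B 3/23 = 13.0% → Variant A
New users: Variant A 11/16 = 68.8%, Variant B 165/293 = 56.3% → Variant A
Overall: Variant A 190/547 = 34.7%, Variant B 224/448 = 50.0% → Variant B
Variant A wins each user group but Variant B wins overall — the comparison reverses. Variant A's views skew toward power users, which has a lower base rate.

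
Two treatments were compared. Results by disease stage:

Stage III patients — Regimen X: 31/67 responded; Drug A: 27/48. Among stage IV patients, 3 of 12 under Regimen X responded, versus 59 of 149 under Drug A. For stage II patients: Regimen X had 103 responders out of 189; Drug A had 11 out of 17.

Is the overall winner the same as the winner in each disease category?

No

Stage III: Regimen X 31/67 = 46.3%, Drug A 27/48 = 56.2% → Drug A
Stage IV: Regimen X 3/12 = 25.0%, Drug A 59/149 = 39.6% → Drug A
Stage II: Regimen X 103/189 = 54.5%, Drug A 11/17 = 64.7% → Drug A
Overall: Regimen X 137/268 = 51.1%, Drug A 97/214 = 45.3% → Regimen X
Drug A wins each disease group but Regimen X wins overall — the comparison reverses. Drug A's patients skew toward stage IV, which has a lower base rate.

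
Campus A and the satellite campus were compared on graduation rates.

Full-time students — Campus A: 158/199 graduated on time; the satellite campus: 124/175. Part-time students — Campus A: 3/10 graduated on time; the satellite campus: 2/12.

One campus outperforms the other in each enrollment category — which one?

Campus A

Full-time: Campus A 158/199 = 79.4%, the satellite campus 124/175 = 70.9% → Campus A
Part-time: Campus A 3/10 = 30.0%, the satellite campus 2/12 = 16.7% → Campus A
Campus A has the higher rate in both groups.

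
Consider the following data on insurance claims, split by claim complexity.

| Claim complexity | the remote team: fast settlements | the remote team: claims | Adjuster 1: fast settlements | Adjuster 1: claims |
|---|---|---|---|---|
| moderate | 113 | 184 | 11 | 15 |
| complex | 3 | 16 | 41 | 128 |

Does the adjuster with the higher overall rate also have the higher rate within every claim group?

No

Moderate: the remote team 113/184 = 61.4%, Adjuster 1 11/15 = 73.3% → Adjuster 1
Complex: the remote team 3/16 = 18.8%, Adjuster 1 41/128 = 32.0% → Adjuster 1
Overall: the remote team 116/200 = 58.0%, Adjuster 1 52/143 = 36.4% → the remote team
Adjuster 1 wins each claim group but the remote team wins overall — the comparison reverses. Adjuster 1's claims skew toward complex, which has a lower base rate.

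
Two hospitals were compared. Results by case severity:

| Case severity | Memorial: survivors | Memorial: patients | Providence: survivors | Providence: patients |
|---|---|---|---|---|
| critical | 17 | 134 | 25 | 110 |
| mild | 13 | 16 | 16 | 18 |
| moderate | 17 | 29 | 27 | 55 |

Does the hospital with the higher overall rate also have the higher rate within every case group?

Critical: Memorial 17/134 = 12.7%, Providence 25/110 = 22.7% → Providence
Mild: Memorial 13/16 = 81.2%, Providence 16/18 = 88.9% → Providence
Moderate: Memorial 17/29 = 58.6%, Providence 27/55 = 49.1% → Memorial
Overall: Memorial 47/179 = 26.3%, Providence 68/183 = 37.2% → Providence
Neither sweeps: Memorial wins 1 of 3 groups, Providence wins 2. Providence wins overall but not every group — no Simpson reversal.

No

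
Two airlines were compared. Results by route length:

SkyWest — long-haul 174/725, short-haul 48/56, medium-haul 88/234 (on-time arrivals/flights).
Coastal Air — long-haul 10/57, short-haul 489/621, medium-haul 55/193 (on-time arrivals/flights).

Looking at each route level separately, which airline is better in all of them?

SkyWest

Long-haul: SkyWest 174/725 = 24.0%, Coastal Air 10/57 = 17.5% → SkyWest
Short-haul: SkyWest 48/56 = 85.7%, Coastal Air 489/621 = 78.7% → SkyWest
Medium-haul: SkyWest 88/234 = 37.6%, Coastal Air 55/193 = 28.5% → SkyWest
SkyWest has the higher rate in all 3 groups.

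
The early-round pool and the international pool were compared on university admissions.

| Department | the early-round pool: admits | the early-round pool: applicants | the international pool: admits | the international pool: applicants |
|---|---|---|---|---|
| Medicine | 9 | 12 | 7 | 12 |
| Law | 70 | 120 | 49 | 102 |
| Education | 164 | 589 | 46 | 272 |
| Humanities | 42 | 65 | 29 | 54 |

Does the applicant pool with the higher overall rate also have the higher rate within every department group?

Medicine: the early-round pool 9/12 = 75.0%, the international pool 7/12 = 58.3% → the early-round pool
Law: the early-round pool 70/120 = 58.3%, the international pool 49/102 = 48.0% → the early-round pool
Education: the early-round pool 164/589 = 27.8%, the international pool 46/272 = 16.9% → the early-round pool
Humanities: the early-round pool 42/65 = 64.6%, the international pool 29/54 = 53.7% → the early-round pool
Overall: the early-round pool 285/786 = 36.3%, the international pool 131/440 = 29.8% → the early-round pool
The early-round pool wins overall and in every department group — no reversal.

Yes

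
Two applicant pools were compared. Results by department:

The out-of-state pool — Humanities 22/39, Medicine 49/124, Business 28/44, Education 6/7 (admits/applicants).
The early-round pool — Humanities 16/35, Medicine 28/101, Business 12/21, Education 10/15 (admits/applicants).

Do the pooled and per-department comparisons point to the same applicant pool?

Humanities: the out-of-state pool 22/39 = 56.4%, the early-round pool 16/35 = 45.7% → the out-of-state pool
Medicine: the out-of-state pool 49/124 = 39.5%, the early-round pool 28/101 = 27.7% → the out-of-state pool
Business: the out-of-state pool 28/44 = 63.6%, the early-round pool 12/21 = 57.1% → the out-of-state pool
Education: the out-of-state pool 6/7 = 85.7%, the early-round pool 10/15 = 66.7% → the out-of-state pool
Overall: the out-of-state pool 105/214 = 49.1%, the early-round pool 66/172 = 38.4% → the out-of-state pool
The out-of-state pool wins overall and in every department group — no reversal.

Yes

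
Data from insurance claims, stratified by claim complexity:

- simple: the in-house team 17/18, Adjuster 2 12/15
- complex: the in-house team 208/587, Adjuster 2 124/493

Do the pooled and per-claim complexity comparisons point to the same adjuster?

Yes

Simple: the in-house team 17/18 = 94.4%, Adjuster 2 12/15 = 80.0% → the in-house team
Complex: the in-house team 208/587 = 35.4%, Adjuster 2 124/493 = 25.2% → the in-house team
Overall: the in-house team 225/605 = 37.2%, Adjuster 2 136/508 = 26.8% → the in-house team
The in-house team wins overall and in every claim group — no reversal.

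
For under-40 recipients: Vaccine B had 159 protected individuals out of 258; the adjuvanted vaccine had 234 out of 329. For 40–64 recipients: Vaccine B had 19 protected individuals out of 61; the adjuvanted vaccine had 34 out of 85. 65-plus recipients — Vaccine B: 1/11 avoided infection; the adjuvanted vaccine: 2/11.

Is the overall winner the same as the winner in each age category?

Yes

Under-40: Vaccine B 159/258 = 61.6%, the adjuvanted vaccine 234/329 = 71.1% → the adjuvanted vaccine
40–64: Vaccine B 19/61 = 31.1%, the adjuvanted vaccine 34/85 = 40.0% → the adjuvanted vaccine
65-plus: Vaccine B 1/11 = 9.1%, the adjuvanted vaccine 2/11 = 18.2% → the adjuvanted vaccine
Overall: Vaccine B 179/330 = 54.2%, the adjuvanted vaccine 270/425 = 63.5% → the adjuvanted vaccine
The adjuvanted vaccine wins overall and in every age group — no reversal.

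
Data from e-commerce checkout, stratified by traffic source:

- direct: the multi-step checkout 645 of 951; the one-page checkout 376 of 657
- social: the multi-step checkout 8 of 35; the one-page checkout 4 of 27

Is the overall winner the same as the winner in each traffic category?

Yes

Direct: the multi-step checkout 645/951 = 67.8%, the one-page checkout 376/657 = 57.2% → the multi-step checkout
Social: the multi-step checkout 8/35 = 22.9%, the one-page checkout 4/27 = 14.8% → the multi-step checkout
Overall: the multi-step checkout 653/986 = 66.2%, the one-page checkout 380/684 = 55.6% → the multi-step checkout
The multi-step checkout wins overall and in every traffic group — no reversal.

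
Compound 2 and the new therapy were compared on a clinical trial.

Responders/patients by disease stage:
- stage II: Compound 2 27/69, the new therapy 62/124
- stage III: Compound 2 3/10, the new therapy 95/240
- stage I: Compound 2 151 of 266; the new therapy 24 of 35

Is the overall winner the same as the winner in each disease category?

Stage II: Compound 2 27/69 = 39.1%, the new therapy 62/124 = 50.0% → the new therapy
Stage III: Compound 2 3/10 = 30.0%, the new therapy 95/240 = 39.6% → the new therapy
Stage I: Compound 2 151/266 = 56.8%, the new therapy 24/35 = 68.6% → the new therapy
Overall: Compound 2 181/345 = 52.5%, the new therapy 181/399 = 45.4% → Compound 2
The new therapy wins each disease group but Compound 2 wins overall — the comparison reverses. The new therapy's patients skew toward stage III, which has a lower base rate.

No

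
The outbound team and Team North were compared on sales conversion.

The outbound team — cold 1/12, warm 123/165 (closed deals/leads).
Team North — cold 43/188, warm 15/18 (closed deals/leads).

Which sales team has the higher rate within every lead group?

Cold: the outbound team 1/12 = 8.3%, Team North 43/188 = 22.9% → Team North
Warm: the outbound team 123/165 = 74.5%, Team North 15/18 = 83.3% → Team North
Team North has the higher rate in both groups.

Team North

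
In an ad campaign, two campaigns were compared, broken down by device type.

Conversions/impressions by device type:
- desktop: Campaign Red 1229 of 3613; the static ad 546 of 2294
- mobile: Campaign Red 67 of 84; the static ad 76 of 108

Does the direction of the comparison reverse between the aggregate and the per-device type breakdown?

Desktop: Campaign Red 1229/3613 = 34.0%, the static ad 546/2294 = 23.8% → Campaign Red
Mobile: Campaign Red 67/84 = 79.8%, the static ad 76/108 = 70.4% → Campaign Red
Overall: Campaign Red 1296/3697 = 35.1%, the static ad 622/2402 = 25.9% → Campaign Red
Campaign Red wins overall and in every device group — no reversal.

No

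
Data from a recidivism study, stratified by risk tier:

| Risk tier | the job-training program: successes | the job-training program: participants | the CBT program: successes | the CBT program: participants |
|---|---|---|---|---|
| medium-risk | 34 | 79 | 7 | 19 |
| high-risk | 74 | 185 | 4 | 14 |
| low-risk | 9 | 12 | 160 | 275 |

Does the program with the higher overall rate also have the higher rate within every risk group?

Medium-risk: the job-training program 34/79 = 43.0%, the CBT program 7/19 = 36.8% → the job-training program
High-risk: the job-training program 74/185 = 40.0%, the CBT program 4/14 = 28.6% → the job-training program
Low-risk: the job-training program 9/12 = 75.0%, the CBT program 160/275 = 58.2% → the job-training program
Overall: the job-training program 117/276 = 42.4%, the CBT program 171/308 = 55.5% → the CBT program
The job-training program wins each risk group but the CBT program wins overall — the comparison reverses. The job-training program's participants skew toward high-risk, which has a lower base rate.

No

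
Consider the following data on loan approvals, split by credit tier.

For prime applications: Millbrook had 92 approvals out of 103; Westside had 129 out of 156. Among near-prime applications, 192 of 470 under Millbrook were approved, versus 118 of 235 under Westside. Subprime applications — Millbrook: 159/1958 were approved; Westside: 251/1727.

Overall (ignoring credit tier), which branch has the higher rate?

Prime: Millbrook 92/103 = 89.3%, Westside 129/156 = 82.7% → Millbrook
Near-prime: Millbrook 192/470 = 40.9%, Westside 118/235 = 50.2% → Westside
Subprime: Millbrook 159/1958 = 8.1%, Westside 251/1727 = 14.5% → Westside
Overall: Millbrook 443/2531 = 17.5%, Westside 498/2118 = 23.5% → Westside
(Neither sweeps every credit group, but Westside has the higher pooled rate.)

Westside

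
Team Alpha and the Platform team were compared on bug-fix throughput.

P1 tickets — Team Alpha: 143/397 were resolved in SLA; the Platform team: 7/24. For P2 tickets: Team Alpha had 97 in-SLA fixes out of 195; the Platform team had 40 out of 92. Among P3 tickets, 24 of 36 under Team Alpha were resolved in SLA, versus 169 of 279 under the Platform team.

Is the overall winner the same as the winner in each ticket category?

P1: Team Alpha 143/397 = 36.0%, the Platform team 7/24 = 29.2% → Team Alpha
P2: Team Alpha 97/195 = 49.7%, the Platform team 40/92 = 43.5% → Team Alpha
P3: Team Alpha 24/36 = 66.7%, the Platform team 169/279 = 60.6% → Team Alpha
Overall: Team Alpha 264/628 = 42.0%, the Platform team 216/395 = 54.7% → the Platform team
Team Alpha wins each ticket group but the Platform team wins overall — the comparison reverses. Team Alpha's tickets skew toward P1, which has a lower base rate.

No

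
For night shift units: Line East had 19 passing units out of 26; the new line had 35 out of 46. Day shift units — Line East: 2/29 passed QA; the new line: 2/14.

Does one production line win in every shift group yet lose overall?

Night shift: Line East 19/26 = 73.1%, the new line 35/46 = 76.1% → the new line
Day shift: Line East 2/29 = 6.9%, the new line 2/14 = 14.3% → the new line
Overall: Line East 21/55 = 38.2%, the new line 37/60 = 61.7% → the new line
The new line wins overall and in every shift group — no reversal.

No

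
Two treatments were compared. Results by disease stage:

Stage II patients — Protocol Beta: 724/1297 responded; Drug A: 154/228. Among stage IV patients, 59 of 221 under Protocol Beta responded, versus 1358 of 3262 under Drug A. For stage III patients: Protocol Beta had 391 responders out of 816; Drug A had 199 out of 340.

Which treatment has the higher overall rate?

Protocol Beta

Stage II: Protocol Beta 724/1297 = 55.8%, Drug A 154/228 = 67.5% → Drug A
Stage IV: Protocol Beta 59/221 = 26.7%, Drug A 1358/3262 = 41.6% → Drug A
Stage III: Protocol Beta 391/816 = 47.9%, Drug A 199/340 = 58.5% → Drug A
Overall: Protocol Beta 1174/2334 = 50.3%, Drug A 1711/3830 = 44.7% → Protocol Beta
(Drug A wins every disease group but Protocol Beta wins overall — Drug A's patients skew toward the low-rate stage IV group.)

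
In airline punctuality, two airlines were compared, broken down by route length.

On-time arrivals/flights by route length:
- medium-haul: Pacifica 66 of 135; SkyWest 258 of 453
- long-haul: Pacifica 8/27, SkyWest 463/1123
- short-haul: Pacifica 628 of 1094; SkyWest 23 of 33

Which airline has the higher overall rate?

Medium-haul: Pacifica 66/135 = 48.9%, SkyWest 258/453 = 57.0% → SkyWest
Long-haul: Pacifica 8/27 = 29.6%, SkyWest 463/1123 = 41.2% → SkyWest
Short-haul: Pacifica 628/1094 = 57.4%, SkyWest 23/33 = 69.7% → SkyWest
Overall: Pacifica 702/1256 = 55.9%, SkyWest 744/1609 = 46.2% → Pacifica
(SkyWest wins every route group but Pacifica wins overall — SkyWest's flights skew toward the low-rate long-haul group.)

Pacifica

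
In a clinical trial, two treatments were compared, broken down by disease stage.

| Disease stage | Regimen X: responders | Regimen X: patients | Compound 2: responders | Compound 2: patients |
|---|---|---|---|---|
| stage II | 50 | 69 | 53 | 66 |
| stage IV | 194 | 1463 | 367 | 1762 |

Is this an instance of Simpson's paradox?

Stage II: Regimen X 50/69 = 72.5%, Compound 2 53/66 = 80.3% → Compound 2
Stage IV: Regimen X 194/1463 = 13.3%, Compound 2 367/1762 = 20.8% → Compound 2
Overall: Regimen X 244/1532 = 15.9%, Compound 2 420/1828 = 23.0% → Compound 2
Compound 2 wins overall and in every disease group — no reversal.

No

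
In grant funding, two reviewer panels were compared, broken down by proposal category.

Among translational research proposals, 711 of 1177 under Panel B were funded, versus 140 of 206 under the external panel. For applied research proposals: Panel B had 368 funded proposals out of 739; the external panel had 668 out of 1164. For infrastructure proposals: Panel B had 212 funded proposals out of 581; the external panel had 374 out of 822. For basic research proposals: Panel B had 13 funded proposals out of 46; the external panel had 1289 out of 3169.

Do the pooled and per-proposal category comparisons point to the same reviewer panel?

Translational research: Panel B 711/1177 = 60.4%, the external panel 140/206 = 68.0% → the external panel
Applied research: Panel B 368/739 = 49.8%, the external panel 668/1164 = 57.4% → the external panel
Infrastructure: Panel B 212/581 = 36.5%, the external panel 374/822 = 45.5% → the external panel
Basic research: Panel B 13/46 = 28.3%, the external panel 1289/3169 = 40.7% → the external panel
Overall: Panel B 1304/2543 = 51.3%, the external panel 2471/5361 = 46.1% → Panel B
The external panel wins each proposal group but Panel B wins overall — the comparison reverses. The external panel's proposals skew toward basic research, which has a lower base rate.

No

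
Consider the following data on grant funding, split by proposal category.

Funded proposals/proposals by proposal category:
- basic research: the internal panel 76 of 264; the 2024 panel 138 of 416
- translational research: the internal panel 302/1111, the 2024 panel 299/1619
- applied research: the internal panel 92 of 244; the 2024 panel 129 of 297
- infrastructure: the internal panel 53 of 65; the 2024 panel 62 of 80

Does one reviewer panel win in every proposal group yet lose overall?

Basic research: the internal panel 76/264 = 28.8%, the 2024 panel 138/416 = 33.2% → the 2024 panel
Translational research: the internal panel 302/1111 = 27.2%, the 2024 panel 299/1619 = 18.5% → the internal panel
Applied research: the internal panel 92/244 = 37.7%, the 2024 panel 129/297 = 43.4% → the 2024 panel
Infrastructure: the internal panel 53/65 = 81.5%, the 2024 panel 62/80 = 77.5% → the internal panel
Overall: the internal panel 523/1684 = 31.1%, the 2024 panel 628/2412 = 26.0% → the internal panel
Neither sweeps: the internal panel wins 2 of 4 groups, the 2024 panel wins 2. The internal panel wins overall but not every group — no Simpson reversal.

No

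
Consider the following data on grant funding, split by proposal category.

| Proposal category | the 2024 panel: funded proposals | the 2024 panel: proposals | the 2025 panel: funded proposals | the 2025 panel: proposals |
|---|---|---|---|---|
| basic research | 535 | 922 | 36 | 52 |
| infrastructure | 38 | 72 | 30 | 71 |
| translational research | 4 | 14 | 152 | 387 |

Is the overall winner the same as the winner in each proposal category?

Basic research: the 2024 panel 535/922 = 58.0%, the 2025 panel 36/52 = 69.2% → the 2025 panel
Infrastructure: the 2024 panel 38/72 = 52.8%, the 2025 panel 30/71 = 42.3% → the 2024 panel
Translational research: the 2024 panel 4/14 = 28.6%, the 2025 panel 152/387 = 39.3% → the 2025 panel
Overall: the 2024 panel 577/1008 = 57.2%, the 2025 panel 218/510 = 42.7% → the 2024 panel
Neither sweeps: the 2024 panel wins 1 of 3 groups, the 2025 panel wins 2. The 2024 panel wins overall but not every group — no Simpson reversal.

No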